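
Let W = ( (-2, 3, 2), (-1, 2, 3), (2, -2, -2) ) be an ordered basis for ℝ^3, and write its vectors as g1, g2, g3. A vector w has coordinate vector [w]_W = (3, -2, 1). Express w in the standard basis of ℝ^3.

By definition w = 3g1 - 2g2 + g3.
Summing componentwise gives (-2, 3, -2).

(-2, 3, -2)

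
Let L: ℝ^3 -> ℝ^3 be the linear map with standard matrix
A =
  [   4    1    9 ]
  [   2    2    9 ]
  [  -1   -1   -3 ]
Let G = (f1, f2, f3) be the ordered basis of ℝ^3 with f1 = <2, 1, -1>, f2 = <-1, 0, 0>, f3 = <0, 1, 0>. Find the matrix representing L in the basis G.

[[0, -1, 1], [0, 2, 1], [-3, -1, 1]]

Let P have columns f1, ..., f3. Then [L]_G = P^(-1) A P.
Here det P = 1, so P^(-1) is integer; computing A P first and then P^(-1)(A P) gives [[0, -1, 1], [0, 2, 1], [-3, -1, 1]].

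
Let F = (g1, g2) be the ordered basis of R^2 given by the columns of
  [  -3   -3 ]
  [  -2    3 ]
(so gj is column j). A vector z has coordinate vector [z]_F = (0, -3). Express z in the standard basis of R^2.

(9, -9)

The coordinates say z = 0·g1 - 3g2; adding the scaled basis vectors gives (9, -9).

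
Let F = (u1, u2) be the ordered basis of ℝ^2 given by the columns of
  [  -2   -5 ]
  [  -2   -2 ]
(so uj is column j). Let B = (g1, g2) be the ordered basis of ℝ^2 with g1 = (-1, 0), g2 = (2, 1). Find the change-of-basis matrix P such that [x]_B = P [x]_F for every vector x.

[[-2, 1], [-2, -2]]

Take x = uj: its F-coordinates are the j-th standard unit vector, so P e_j — column j of P — equals [uj]_B.
u1 = -2g1 - 2g2, giving column 1 = (-2, -2); repeating for each j gives P = [[-2, 1], [-2, -2]].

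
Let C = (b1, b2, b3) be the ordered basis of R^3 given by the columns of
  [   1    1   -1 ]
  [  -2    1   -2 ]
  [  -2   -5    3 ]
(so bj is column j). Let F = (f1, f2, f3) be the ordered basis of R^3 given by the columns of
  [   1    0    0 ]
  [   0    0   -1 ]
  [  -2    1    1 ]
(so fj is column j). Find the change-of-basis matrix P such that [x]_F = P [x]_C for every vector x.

Take x = bj: its C-coordinates are the j-th standard unit vector, so P e_j — column j of P — equals [bj]_F.
b1 = f1 - 2f2 + 2f3, giving column 1 = (1, -2, 2); repeating for each j gives P = [[1, 1, -1], [-2, -2, -1], [2, -1, 2]].

[[1, 1, -1], [-2, -2, -1], [2, -1, 2]]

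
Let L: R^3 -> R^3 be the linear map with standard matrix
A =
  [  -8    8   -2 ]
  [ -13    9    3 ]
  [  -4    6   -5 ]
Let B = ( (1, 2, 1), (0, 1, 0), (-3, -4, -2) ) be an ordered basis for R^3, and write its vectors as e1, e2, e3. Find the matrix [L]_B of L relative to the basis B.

With P the matrix whose columns are e1, ..., e3, [L]_B = P^(-1) A P.
Column by column: L(e1) = A e1 = (6, 8, 3); its B-coordinates (-3, 2, -3) give column 1.
Continuing for each basis vector yields [L]_B = [[-3, 2, 2], [2, -3, 1], [-3, -2, 2]].

[[-3, 2, 2], [2, -3, 1], [-3, -2, 2]]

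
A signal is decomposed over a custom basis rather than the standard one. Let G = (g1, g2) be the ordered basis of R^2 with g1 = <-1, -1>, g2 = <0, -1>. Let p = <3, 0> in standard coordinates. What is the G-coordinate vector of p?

<-3, 3>

We seek scalars with c_1 g1 + c_2 g2 = p; equivalently solve M c = p where the columns of M are g1, g2.
System: -c_1 + 0c_2 = 3, -c_1 - c_2 = 0; solving gives c_1 = -3, c_2 = 3.
Check: -3g1 + 3g2 = <3, 0>.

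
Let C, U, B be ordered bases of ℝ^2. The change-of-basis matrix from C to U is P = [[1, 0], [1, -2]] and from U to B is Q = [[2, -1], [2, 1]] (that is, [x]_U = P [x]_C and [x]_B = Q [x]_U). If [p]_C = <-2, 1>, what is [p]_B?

<0, -8>

Apply P to get U-coordinates <-2, -4>, then Q to get B-coordinates.
The result is [p]_B = <0, -8>.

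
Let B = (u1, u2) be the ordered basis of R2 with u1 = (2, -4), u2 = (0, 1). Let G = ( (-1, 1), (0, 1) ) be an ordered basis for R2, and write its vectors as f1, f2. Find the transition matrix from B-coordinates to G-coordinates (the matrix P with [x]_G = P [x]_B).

Let M have columns uj and N have columns fj. Then for every x, N [x]_G = x = M [x]_B, so P = N^(-1) M.
Since det N = -1, N^(-1) has integer entries; multiplying gives P = [[-2, 0], [-2, 1]].

[[-2, 0], [-2, 1]]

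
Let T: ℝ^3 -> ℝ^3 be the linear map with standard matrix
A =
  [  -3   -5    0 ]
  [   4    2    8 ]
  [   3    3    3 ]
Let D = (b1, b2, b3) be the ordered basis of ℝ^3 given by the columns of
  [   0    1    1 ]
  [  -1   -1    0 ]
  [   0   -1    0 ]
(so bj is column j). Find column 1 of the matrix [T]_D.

Column 1 of [T]_D is the D-coordinate vector of T(b1).
In standard coordinates T(b1) = A b1 = [5, -2, -3].
Converting to D: [5, -2, -3] = -b1 + 3b2 + 2b3, so the coordinate vector is [-1, 3, 2].

[-1, 3, 2]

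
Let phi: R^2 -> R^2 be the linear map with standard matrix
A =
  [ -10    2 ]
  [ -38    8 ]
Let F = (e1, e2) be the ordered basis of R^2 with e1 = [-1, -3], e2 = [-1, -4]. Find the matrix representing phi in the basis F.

The j-th column of [phi]_F is [phi(ej)]_F.
phi(e1) = A e1 = [4, 14] = -2e1 - 2e2, so column 1 is [-2, -2].
Repeating for e2 and assembling the columns gives [[-2, -2], [-2, 0]].

[[-2, -2], [-2, 0]]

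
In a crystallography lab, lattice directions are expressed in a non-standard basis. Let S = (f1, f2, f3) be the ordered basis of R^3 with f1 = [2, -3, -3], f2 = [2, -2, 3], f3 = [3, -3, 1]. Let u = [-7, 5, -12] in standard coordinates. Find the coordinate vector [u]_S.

[2, -1, -3]

We seek scalars with c_1 f1 + ... + c_3 f3 = u; equivalently solve M c = u where the columns of M are f1, ..., f3.
Solving this 3x3 system gives c = (2, -1, -3).
Check: 2f1 - f2 - 3f3 = [-7, 5, -12].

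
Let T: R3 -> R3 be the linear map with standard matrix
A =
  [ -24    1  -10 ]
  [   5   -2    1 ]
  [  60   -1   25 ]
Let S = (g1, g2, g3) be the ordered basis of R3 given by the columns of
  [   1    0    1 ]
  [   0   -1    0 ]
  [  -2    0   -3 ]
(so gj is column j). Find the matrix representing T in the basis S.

[[-2, -2, 3], [-3, -2, -2], [-2, 1, 3]]

Let P have columns g1, ..., g3. Then [T]_S = P^(-1) A P.
Here det P = 1, so P^(-1) is integer; computing A P first and then P^(-1)(A P) gives [[-2, -2, 3], [-3, -2, -2], [-2, 1, 3]].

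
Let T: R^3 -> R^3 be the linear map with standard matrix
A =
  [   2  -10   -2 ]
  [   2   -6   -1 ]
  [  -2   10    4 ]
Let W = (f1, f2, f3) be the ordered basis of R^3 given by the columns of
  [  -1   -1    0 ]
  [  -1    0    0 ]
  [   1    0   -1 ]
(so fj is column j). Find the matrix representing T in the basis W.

[[-3, 2, -1], [-3, 0, -1], [1, 0, 3]]

The j-th column of [T]_W is [T(fj)]_W.
T(f1) = A f1 = (6, 3, -4) = -3f1 - 3f2 + f3, so column 1 is (-3, -3, 1).
Repeating for f2, f3 and assembling the columns gives [[-3, 2, -1], [-3, 0, -1], [1, 0, 3]].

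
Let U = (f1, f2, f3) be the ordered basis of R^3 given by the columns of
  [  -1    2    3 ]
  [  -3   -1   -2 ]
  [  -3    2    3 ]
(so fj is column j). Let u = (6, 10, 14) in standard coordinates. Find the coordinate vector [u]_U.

(-4, -2, 2)

[u]_U is the unique c with M c = u, where M has columns f1, ..., f3.
Row-reducing the augmented matrix [M | u] gives c = (-4, -2, 2).
Check: -4f1 - 2f2 + 2f3 = (6, 10, 14).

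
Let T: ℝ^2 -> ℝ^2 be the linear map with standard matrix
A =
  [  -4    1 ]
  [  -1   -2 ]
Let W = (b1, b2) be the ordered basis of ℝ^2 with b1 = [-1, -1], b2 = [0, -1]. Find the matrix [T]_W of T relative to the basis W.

[[-3, 1], [0, -3]]

The j-th column of [T]_W is [T(bj)]_W.
T(b1) = A b1 = [3, 3] = -3b1 + 0·b2, so column 1 is [-3, 0].
Repeating for b2 and assembling the columns gives [[-3, 1], [0, -3]].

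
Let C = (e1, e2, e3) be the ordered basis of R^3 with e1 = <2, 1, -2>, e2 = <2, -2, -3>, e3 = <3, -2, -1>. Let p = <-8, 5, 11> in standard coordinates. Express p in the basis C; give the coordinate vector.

<-1, -3, 0>

[p]_C is the unique c with M c = p, where M has columns e1, ..., e3.
Gaussian elimination on [M | p] yields c = (-1, -3, 0).
Check: -e1 - 3e2 + 0·e3 = <-8, 5, 11>.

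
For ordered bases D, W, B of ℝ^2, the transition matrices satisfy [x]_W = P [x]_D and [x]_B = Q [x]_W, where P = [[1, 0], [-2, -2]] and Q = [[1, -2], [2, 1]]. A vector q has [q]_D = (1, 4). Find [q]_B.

Composing the changes, [q]_B = Q P [q]_D.
Q P = [[5, 4], [0, -2]]; applying this to (1, 4) gives (21, -8).

(21, -8)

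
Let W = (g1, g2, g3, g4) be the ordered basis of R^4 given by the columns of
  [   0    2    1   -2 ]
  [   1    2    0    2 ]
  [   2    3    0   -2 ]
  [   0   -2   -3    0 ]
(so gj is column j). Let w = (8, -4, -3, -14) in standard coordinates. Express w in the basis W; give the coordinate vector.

(-4, 1, 4, -1)

We seek scalars with c_1 g1 + ... + c_4 g4 = w; equivalently solve M c = w where the columns of M are g1, ..., g4.
Gaussian elimination on [M | w] yields c = (-4, 1, 4, -1).
Check: -4g1 + g2 + 4g3 - g4 = (8, -4, -3, -14).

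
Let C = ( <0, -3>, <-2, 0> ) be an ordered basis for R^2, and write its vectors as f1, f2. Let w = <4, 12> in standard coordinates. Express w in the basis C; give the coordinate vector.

We seek scalars with c_1 f1 + c_2 f2 = w; equivalently solve M c = w where the columns of M are f1, f2.
System: 0c_1 - 2c_2 = 4, -3c_1 + 0c_2 = 12; solving gives c_1 = -4, c_2 = -2.
Check: -4f1 - 2f2 = <4, 12>.

<-4, -2>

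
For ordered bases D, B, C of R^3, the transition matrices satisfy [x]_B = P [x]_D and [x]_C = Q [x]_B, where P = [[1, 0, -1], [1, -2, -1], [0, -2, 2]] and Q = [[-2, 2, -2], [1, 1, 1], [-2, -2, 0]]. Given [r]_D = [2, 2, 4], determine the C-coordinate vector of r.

[-16, -4, 16]

First [r]_B = P [r]_D = [-2, -6, 4].
Then [r]_C = Q [r]_B = [-16, -4, 16].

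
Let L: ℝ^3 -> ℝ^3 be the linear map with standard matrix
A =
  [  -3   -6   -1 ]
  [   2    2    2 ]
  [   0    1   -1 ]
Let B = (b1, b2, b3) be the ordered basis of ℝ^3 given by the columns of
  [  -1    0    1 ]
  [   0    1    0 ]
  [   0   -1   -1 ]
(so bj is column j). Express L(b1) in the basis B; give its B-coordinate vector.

Column 1 of [L]_B is the B-coordinate vector of L(b1).
In standard coordinates L(b1) = A b1 = <3, -2, 0>.
Converting to B: <3, -2, 0> = -b1 - 2b2 + 2b3, so the coordinate vector is <-1, -2, 2>.

<-1, -2, 2>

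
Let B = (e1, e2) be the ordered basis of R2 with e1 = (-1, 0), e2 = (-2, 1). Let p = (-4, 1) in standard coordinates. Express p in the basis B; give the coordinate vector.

We seek scalars with c_1 e1 + c_2 e2 = p; equivalently solve M c = p where the columns of M are e1, e2.
System: -c_1 - 2c_2 = -4, 0c_1 + c_2 = 1; solving gives c_1 = 2, c_2 = 1.
Check: 2e1 + e2 = (-4, 1).

(2, 1)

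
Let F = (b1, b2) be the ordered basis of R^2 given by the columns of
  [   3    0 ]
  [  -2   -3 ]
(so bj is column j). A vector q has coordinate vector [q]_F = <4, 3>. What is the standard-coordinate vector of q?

<12, -17>

q = M [q]_F, where M has columns b1, b2.
Carrying out the matrix-vector product, q = <12, -17>.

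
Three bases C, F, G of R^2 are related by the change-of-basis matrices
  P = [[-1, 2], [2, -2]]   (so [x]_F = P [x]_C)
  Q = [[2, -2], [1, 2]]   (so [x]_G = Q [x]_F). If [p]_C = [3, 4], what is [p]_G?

[14, 1]

Composing the changes, [p]_G = Q P [p]_C.
Q P = [[-6, 8], [3, -2]]; applying this to [3, 4] gives [14, 1].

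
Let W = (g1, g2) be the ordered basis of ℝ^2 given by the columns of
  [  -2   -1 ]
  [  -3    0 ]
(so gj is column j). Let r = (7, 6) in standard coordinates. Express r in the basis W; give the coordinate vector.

(-2, -3)

Write r = c_1 g1 + c_2 g2 and solve for the c_i.
System: -2c_1 - c_2 = 7, -3c_1 + 0c_2 = 6; solving gives c_1 = -2, c_2 = -3.
Check: -2g1 - 3g2 = (7, 6).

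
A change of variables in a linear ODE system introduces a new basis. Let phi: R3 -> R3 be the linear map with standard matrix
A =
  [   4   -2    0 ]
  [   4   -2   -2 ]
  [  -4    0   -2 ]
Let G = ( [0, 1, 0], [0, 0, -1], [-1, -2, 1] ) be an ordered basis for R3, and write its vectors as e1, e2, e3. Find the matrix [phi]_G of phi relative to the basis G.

With P the matrix whose columns are e1, ..., e3, [phi]_G = P^(-1) A P.
Column by column: phi(e1) = A e1 = [-2, -2, 0]; its G-coordinates [2, 2, 2] give column 1.
Continuing for each basis vector yields [phi]_G = [[2, 2, -2], [2, -2, -2], [2, 0, 0]].

[[2, 2, -2], [2, -2, -2], [2, 0, 0]]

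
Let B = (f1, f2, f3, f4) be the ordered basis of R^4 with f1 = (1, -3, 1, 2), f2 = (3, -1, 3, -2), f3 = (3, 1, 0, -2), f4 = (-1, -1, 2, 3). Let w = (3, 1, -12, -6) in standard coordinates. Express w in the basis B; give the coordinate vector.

[w]_B is the unique c with M c = w, where M has columns f1, ..., f4.
Gaussian elimination on [M | w] yields c = (2, -2, 1, -4).
Check: 2f1 - 2f2 + f3 - 4f4 = (3, 1, -12, -6).

(2, -2, 1, -4)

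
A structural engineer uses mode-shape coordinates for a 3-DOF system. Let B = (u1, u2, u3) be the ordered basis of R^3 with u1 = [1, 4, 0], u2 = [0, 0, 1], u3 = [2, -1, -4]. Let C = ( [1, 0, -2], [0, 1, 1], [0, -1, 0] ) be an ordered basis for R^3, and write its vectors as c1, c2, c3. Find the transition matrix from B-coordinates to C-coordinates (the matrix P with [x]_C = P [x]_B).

[[1, 0, 2], [2, 1, 0], [-2, 1, 1]]

Take x = uj: its B-coordinates are the j-th standard unit vector, so P e_j — column j of P — equals [uj]_C.
u1 = c1 + 2c2 - 2c3, giving column 1 = [1, 2, -2]; repeating for each j gives P = [[1, 0, 2], [2, 1, 0], [-2, 1, 1]].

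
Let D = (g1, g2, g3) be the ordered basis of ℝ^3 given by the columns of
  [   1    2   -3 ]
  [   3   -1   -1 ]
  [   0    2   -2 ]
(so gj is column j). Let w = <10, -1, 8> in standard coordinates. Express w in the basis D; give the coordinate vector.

[w]_D is the unique c with M c = w, where M has columns g1, ..., g3.
Solving this 3x3 system gives c = (-1, 1, -3).
Check: -g1 + g2 - 3g3 = <10, -1, 8>.

<-1, 1, -3>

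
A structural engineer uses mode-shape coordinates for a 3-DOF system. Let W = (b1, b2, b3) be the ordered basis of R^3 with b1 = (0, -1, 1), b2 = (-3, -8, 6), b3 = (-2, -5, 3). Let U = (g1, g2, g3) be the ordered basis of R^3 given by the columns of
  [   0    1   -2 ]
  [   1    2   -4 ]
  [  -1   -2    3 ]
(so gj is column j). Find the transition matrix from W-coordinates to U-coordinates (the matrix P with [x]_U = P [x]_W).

Column j of P is [bj]_U, since P maps W-coordinates to U-coordinates.
Expressing b1 in U: b1 = -g1 + 0·g2 + 0·g3, so column 1 of P is (-1, 0, 0).
Doing the same for each bj gives P = [[-1, -2, -1], [0, 1, 2], [0, 2, 2]].

[[-1, -2, -1], [0, 1, 2], [0, 2, 2]]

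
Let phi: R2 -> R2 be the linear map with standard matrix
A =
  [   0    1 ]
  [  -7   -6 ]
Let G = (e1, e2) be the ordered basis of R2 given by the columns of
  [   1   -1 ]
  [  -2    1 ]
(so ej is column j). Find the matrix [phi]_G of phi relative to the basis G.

[[-3, -2], [-1, -3]]

Let P have columns e1, e2. Then [phi]_G = P^(-1) A P.
Here det P = -1, so P^(-1) is integer; computing A P first and then P^(-1)(A P) gives [[-3, -2], [-1, -3]].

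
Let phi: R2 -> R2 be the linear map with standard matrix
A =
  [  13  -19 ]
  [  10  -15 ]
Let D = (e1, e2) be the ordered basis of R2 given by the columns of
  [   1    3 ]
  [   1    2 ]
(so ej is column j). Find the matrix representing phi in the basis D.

The j-th column of [phi]_D is [phi(ej)]_D.
phi(e1) = A e1 = <-6, -5> = -3e1 - e2, so column 1 is <-3, -1>.
Repeating for e2 and assembling the columns gives [[-3, -2], [-1, 1]].

[[-3, -2], [-1, 1]]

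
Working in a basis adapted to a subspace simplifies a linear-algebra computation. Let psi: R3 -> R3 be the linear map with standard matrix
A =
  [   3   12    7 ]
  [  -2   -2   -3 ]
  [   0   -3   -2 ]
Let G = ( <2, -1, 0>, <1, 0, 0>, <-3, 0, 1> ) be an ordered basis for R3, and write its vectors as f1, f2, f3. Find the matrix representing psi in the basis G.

[[2, 2, -3], [-1, -1, -2], [3, 0, -2]]

The j-th column of [psi]_G is [psi(fj)]_G.
psi(f1) = A f1 = <-6, -2, 3> = 2f1 - f2 + 3f3, so column 1 is <2, -1, 3>.
Repeating for f2, f3 and assembling the columns gives [[2, 2, -3], [-1, -1, -2], [3, 0, -2]].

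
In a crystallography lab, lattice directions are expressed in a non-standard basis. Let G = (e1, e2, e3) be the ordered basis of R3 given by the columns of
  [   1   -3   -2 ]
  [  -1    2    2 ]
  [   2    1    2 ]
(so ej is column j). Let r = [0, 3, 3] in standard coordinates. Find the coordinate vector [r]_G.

[-1, -3, 4]

[r]_G is the unique c with M c = r, where M has columns e1, ..., e3.
Gaussian elimination on [M | r] yields c = (-1, -3, 4).
Check: -e1 - 3e2 + 4e3 = [0, 3, 3].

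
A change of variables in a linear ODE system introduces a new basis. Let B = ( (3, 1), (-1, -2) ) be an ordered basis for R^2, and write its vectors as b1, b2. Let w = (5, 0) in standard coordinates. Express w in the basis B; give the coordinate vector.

[w]_B is the unique c with M c = w, where M has columns b1, b2.
System: 3c_1 - c_2 = 5, c_1 - 2c_2 = 0; solving gives c_1 = 2, c_2 = 1.
Check: 2b1 + b2 = (5, 0).

(2, 1)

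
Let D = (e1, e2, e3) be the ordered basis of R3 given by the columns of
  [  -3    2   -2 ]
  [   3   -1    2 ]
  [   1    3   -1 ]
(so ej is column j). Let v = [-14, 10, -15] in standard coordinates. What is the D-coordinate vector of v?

[v]_D is the unique c with M c = v, where M has columns e1, ..., e3.
Gaussian elimination on [M | v] yields c = (0, -4, 3).
Check: 0·e1 - 4e2 + 3e3 = [-14, 10, -15].

[0, -4, 3]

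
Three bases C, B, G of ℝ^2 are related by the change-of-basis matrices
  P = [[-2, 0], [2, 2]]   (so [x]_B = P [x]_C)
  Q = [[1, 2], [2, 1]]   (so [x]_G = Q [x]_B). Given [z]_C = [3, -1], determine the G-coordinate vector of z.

First [z]_B = P [z]_C = [-6, 4].
Then [z]_G = Q [z]_B = [2, -8].

[2, -8]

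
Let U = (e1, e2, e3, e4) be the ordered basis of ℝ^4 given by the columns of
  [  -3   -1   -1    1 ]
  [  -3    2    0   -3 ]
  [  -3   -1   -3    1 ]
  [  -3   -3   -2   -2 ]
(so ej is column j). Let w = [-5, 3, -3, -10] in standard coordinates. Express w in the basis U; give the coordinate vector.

Write w = c_1 e1 + ... + c_4 e4 and solve for the c_i.
Row-reducing the augmented matrix [M | w] gives c = (1, 3, -1, 0).
Check: e1 + 3e2 - e3 + 0·e4 = [-5, 3, -3, -10].

[1, 3, -1, 0]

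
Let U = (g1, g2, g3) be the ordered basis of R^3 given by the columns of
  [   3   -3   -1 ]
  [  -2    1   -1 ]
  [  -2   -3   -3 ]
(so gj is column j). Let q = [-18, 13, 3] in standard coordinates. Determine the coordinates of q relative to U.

[q]_U is the unique c with M c = q, where M has columns g1, ..., g3.
Solving this 3x3 system gives c = (-3, 4, -3).
Check: -3g1 + 4g2 - 3g3 = [-18, 13, 3].

[-3, 4, -3]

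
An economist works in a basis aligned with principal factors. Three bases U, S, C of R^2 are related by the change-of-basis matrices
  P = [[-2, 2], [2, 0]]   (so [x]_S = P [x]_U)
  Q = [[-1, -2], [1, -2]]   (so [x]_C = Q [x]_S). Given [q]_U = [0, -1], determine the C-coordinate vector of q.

First [q]_S = P [q]_U = [-2, 0].
Then [q]_C = Q [q]_S = [2, -2].

[2, -2]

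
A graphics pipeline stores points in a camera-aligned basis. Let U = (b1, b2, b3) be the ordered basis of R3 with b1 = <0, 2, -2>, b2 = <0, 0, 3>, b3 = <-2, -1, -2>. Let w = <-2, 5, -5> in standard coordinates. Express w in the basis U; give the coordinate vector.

<3, 1, 1>

Write w = c_1 b1 + ... + c_3 b3 and solve for the c_i.
Solving this 3x3 system gives c = (3, 1, 1).
Check: 3b1 + b2 + b3 = <-2, 5, -5>.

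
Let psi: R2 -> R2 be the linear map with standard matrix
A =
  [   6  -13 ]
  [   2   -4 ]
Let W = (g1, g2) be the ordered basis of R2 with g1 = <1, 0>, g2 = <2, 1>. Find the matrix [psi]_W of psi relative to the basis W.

[[2, -1], [2, 0]]

Let P have columns g1, g2. Then [psi]_W = P^(-1) A P.
Here det P = 1, so P^(-1) is integer; computing A P first and then P^(-1)(A P) gives [[2, -1], [2, 0]].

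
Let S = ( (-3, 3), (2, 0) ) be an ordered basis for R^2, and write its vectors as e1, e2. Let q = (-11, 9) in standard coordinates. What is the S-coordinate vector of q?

Write q = c_1 e1 + c_2 e2 and solve for the c_i.
System: -3c_1 + 2c_2 = -11, 3c_1 + 0c_2 = 9; solving gives c_1 = 3, c_2 = -1.
Check: 3e1 - e2 = (-11, 9).

(3, -1)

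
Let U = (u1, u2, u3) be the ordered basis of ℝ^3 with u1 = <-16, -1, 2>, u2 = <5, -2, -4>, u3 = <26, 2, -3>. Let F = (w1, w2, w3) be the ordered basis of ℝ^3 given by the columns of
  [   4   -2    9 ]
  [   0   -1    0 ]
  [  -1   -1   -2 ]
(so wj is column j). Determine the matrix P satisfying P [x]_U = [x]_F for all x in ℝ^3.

Take x = uj: its U-coordinates are the j-th standard unit vector, so P e_j — column j of P — equals [uj]_F.
u1 = w1 + w2 - 2w3, giving column 1 = <1, 1, -2>; repeating for each j gives P = [[1, 0, 1], [1, 2, -2], [-2, 1, 2]].

[[1, 0, 1], [1, 2, -2], [-2, 1, 2]]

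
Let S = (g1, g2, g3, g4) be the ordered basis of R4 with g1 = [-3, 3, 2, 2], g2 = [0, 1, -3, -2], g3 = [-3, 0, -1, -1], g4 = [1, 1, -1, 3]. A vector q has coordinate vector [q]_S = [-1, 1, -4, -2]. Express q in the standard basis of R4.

[13, -4, 1, -6]

By definition q = -g1 + g2 - 4g3 - 2g4.
Summing componentwise gives [13, -4, 1, -6].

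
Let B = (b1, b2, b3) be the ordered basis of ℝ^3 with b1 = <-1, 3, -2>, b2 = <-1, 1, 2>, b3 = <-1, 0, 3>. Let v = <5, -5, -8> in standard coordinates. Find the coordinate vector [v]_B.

Write v = c_1 b1 + ... + c_3 b3 and solve for the c_i.
Solving this 3x3 system gives c = (-1, -2, -2).
Check: -b1 - 2b2 - 2b3 = <5, -5, -8>.

<-1, -2, -2>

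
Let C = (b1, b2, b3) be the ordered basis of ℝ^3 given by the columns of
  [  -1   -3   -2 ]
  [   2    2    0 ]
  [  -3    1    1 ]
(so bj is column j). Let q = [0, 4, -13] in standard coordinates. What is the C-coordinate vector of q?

[q]_C is the unique c with M c = q, where M has columns b1, ..., b3.
Row-reducing the augmented matrix [M | q] gives c = (4, -2, 1).
Check: 4b1 - 2b2 + b3 = [0, 4, -13].

[4, -2, 1]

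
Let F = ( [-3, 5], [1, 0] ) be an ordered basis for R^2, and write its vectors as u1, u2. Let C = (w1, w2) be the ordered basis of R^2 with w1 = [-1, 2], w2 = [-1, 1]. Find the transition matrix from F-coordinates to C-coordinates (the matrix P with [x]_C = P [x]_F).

[[2, 1], [1, -2]]

Let M have columns uj and N have columns wj. Then for every x, N [x]_C = x = M [x]_F, so P = N^(-1) M.
Since det N = 1, N^(-1) has integer entries; multiplying gives P = [[2, 1], [1, -2]].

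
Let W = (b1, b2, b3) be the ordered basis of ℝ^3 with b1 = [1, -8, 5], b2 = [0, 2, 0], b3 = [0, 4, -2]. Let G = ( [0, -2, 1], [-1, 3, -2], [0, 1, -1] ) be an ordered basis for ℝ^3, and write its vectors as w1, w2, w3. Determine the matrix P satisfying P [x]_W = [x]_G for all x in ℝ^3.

Column j of P is [bj]_G, since P maps W-coordinates to G-coordinates.
Expressing b1 in G: b1 = 2w1 - w2 - w3, so column 1 of P is [2, -1, -1].
Doing the same for each bj gives P = [[2, -2, -2], [-1, 0, 0], [-1, -2, 0]].

[[2, -2, -2], [-1, 0, 0], [-1, -2, 0]]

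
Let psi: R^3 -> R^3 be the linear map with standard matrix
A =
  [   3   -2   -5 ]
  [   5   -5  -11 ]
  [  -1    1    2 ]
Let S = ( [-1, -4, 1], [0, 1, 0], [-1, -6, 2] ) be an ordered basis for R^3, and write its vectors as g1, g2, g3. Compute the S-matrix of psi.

[[1, 3, 3], [2, 1, 3], [-1, -1, -2]]

Let P have columns g1, ..., g3. Then [psi]_S = P^(-1) A P.
Here det P = -1, so P^(-1) is integer; computing A P first and then P^(-1)(A P) gives [[1, 3, 3], [2, 1, 3], [-1, -1, -2]].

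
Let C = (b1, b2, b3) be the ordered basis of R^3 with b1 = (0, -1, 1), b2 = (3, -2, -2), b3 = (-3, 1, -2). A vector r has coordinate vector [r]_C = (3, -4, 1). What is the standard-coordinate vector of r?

By definition r = 3b1 - 4b2 + b3.
Summing componentwise gives (-15, 6, 9).

(-15, 6, 9)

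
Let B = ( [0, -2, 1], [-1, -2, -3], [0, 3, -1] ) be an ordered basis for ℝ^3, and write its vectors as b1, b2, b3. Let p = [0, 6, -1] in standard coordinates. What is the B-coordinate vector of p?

We seek scalars with c_1 b1 + ... + c_3 b3 = p; equivalently solve M c = p where the columns of M are b1, ..., b3.
Row-reducing the augmented matrix [M | p] gives c = (3, 0, 4).
Check: 3b1 + 0·b2 + 4b3 = [0, 6, -1].

[3, 0, 4]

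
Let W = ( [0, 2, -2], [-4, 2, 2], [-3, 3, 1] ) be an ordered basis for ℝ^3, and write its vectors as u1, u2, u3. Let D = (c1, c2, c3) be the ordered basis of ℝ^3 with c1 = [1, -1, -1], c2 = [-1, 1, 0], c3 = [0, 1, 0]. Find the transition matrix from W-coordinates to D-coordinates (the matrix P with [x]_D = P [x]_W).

[[2, -2, -1], [2, 2, 2], [2, -2, 0]]

Let M have columns uj and N have columns cj. Then for every x, N [x]_D = x = M [x]_W, so P = N^(-1) M.
Since det N = 1, N^(-1) has integer entries; multiplying gives P = [[2, -2, -1], [2, 2, 2], [2, -2, 0]].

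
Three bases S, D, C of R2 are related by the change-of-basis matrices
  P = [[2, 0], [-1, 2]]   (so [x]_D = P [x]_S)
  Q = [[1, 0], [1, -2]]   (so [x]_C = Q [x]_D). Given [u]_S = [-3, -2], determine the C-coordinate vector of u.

Composing the changes, [u]_C = Q P [u]_S.
Q P = [[2, 0], [4, -4]]; applying this to [-3, -2] gives [-6, -4].

[-6, -4]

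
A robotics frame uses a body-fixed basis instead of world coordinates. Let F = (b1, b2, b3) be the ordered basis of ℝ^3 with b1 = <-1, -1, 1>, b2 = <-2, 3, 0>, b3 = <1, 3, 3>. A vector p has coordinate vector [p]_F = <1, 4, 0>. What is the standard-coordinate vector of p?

<-9, 11, 1>

By definition p = b1 + 4b2 + 0·b3.
Summing componentwise gives <-9, 11, 1>.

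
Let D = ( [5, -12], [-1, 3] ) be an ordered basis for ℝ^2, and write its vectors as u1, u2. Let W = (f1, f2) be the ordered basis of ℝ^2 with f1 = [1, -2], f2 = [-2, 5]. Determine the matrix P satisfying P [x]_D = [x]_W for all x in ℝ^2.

Column j of P is [uj]_W, since P maps D-coordinates to W-coordinates.
Expressing u1 in W: u1 = f1 - 2f2, so column 1 of P is [1, -2].
Doing the same for each uj gives P = [[1, 1], [-2, 1]].

[[1, 1], [-2, 1]]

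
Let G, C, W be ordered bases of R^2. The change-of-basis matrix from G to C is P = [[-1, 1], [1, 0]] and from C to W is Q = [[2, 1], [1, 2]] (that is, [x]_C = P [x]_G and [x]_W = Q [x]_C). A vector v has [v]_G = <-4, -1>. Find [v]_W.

<2, -5>

First [v]_C = P [v]_G = <3, -4>.
Then [v]_W = Q [v]_C = <2, -5>.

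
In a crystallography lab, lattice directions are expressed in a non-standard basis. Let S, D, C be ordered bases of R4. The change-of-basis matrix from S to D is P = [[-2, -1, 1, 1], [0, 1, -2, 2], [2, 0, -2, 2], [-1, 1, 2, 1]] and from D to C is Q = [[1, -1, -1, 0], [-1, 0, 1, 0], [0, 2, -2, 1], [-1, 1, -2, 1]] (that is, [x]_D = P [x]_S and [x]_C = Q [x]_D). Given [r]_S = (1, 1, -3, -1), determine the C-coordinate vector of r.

Apply P to get D-coordinates (-7, 5, 6, -7), then Q to get C-coordinates.
The result is [r]_C = (-18, 13, -9, -7).

(-18, 13, -9, -7)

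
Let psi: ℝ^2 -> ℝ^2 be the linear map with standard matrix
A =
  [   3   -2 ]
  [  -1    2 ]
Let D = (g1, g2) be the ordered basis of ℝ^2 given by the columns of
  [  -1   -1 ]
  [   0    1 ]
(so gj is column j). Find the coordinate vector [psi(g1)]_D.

[2, 1]

Column 1 of [psi]_D is the D-coordinate vector of psi(g1).
In standard coordinates psi(g1) = A g1 = [-3, 1].
Converting to D: [-3, 1] = 2g1 + g2, so the coordinate vector is [2, 1].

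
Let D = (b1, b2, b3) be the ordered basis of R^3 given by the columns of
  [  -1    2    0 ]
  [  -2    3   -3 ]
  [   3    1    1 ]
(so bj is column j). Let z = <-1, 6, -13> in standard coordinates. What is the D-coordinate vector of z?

Write z = c_1 b1 + ... + c_3 b3 and solve for the c_i.
Solving this 3x3 system gives c = (-3, -2, -2).
Check: -3b1 - 2b2 - 2b3 = <-1, 6, -13>.

<-3, -2, -2>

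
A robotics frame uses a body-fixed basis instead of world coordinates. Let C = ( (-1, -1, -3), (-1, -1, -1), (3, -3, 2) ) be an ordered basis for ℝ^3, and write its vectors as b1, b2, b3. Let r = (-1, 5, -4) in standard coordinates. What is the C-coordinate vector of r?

We seek scalars with c_1 b1 + ... + c_3 b3 = r; equivalently solve M c = r where the columns of M are b1, ..., b3.
Row-reducing the augmented matrix [M | r] gives c = (2, -4, -1).
Check: 2b1 - 4b2 - b3 = (-1, 5, -4).

(2, -4, -1)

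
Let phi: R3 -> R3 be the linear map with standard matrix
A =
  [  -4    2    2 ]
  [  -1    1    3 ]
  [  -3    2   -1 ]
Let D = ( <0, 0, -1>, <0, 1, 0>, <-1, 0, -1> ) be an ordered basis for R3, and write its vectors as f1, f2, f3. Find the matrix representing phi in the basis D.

[[-3, 0, -2], [-3, 1, -2], [2, -2, -2]]

With P the matrix whose columns are f1, ..., f3, [phi]_D = P^(-1) A P.
Column by column: phi(f1) = A f1 = <-2, -3, 1>; its D-coordinates <-3, -3, 2> give column 1.
Continuing for each basis vector yields [phi]_D = [[-3, 0, -2], [-3, 1, -2], [2, -2, -2]].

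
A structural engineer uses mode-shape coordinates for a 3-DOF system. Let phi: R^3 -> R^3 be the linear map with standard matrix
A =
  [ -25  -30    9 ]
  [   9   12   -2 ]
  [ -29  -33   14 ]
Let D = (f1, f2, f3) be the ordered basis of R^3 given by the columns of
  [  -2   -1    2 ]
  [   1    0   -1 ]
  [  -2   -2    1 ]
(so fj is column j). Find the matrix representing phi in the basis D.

With P the matrix whose columns are f1, ..., f3, [phi]_D = P^(-1) A P.
Column by column: phi(f1) = A f1 = [2, -2, -3]; its D-coordinates [1, 2, 3] give column 1.
Continuing for each basis vector yields [phi]_D = [[1, -2, 1], [2, 3, 3], [3, 3, -3]].

[[1, -2, 1], [2, 3, 3], [3, 3, -3]]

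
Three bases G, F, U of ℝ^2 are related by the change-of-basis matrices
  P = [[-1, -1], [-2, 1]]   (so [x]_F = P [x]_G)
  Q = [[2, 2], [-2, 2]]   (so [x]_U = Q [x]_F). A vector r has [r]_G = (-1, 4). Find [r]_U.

(6, 18)

Apply P to get F-coordinates (-3, 6), then Q to get U-coordinates.
The result is [r]_U = (6, 18).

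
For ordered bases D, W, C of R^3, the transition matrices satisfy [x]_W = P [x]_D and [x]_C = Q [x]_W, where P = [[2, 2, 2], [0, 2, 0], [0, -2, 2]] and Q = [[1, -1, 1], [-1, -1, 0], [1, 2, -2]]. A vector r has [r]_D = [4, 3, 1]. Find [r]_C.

[6, -22, 36]

Composing the changes, [r]_C = Q P [r]_D.
Q P = [[2, -2, 4], [-2, -4, -2], [2, 10, -2]]; applying this to [4, 3, 1] gives [6, -22, 36].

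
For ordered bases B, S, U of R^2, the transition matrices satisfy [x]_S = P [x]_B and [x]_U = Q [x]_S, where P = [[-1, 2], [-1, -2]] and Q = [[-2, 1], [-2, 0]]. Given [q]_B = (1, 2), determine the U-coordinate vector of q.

Composing the changes, [q]_U = Q P [q]_B.
Q P = [[1, -6], [2, -4]]; applying this to (1, 2) gives (-11, -6).

(-11, -6)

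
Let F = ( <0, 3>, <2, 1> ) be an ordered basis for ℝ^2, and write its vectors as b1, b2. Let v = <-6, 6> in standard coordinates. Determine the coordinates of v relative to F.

<3, -3>

[v]_F is the unique c with M c = v, where M has columns b1, b2.
System: 0c_1 + 2c_2 = -6, 3c_1 + c_2 = 6; solving gives c_1 = 3, c_2 = -3.
Check: 3b1 - 3b2 = <-6, 6>.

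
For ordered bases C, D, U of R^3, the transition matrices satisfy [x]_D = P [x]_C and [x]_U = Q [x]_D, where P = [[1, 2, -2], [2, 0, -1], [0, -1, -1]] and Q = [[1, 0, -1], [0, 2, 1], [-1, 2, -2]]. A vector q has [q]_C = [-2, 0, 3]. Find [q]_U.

Apply P to get D-coordinates [-8, -7, -3], then Q to get U-coordinates.
The result is [q]_U = [-5, -17, 0].

[-5, -17, 0]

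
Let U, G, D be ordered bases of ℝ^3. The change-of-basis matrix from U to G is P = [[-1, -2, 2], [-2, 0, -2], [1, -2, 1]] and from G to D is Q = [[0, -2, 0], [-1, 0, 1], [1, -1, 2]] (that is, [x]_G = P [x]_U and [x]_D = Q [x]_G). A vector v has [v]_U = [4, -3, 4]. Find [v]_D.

Composing the changes, [v]_D = Q P [v]_U.
Q P = [[4, 0, 4], [2, 0, -1], [3, -6, 6]]; applying this to [4, -3, 4] gives [32, 4, 54].

[32, 4, 54]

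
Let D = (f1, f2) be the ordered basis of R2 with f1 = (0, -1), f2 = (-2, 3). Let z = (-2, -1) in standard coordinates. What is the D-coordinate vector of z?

(4, 1)

We seek scalars with c_1 f1 + c_2 f2 = z; equivalently solve M c = z where the columns of M are f1, f2.
System: 0c_1 - 2c_2 = -2, -c_1 + 3c_2 = -1; solving gives c_1 = 4, c_2 = 1.
Check: 4f1 + f2 = (-2, -1).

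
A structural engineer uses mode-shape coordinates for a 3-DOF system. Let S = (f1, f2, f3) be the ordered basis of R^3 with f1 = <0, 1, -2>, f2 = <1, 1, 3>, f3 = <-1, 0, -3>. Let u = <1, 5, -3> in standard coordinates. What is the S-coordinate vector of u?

Write u = c_1 f1 + ... + c_3 f3 and solve for the c_i.
Row-reducing the augmented matrix [M | u] gives c = (3, 2, 1).
Check: 3f1 + 2f2 + f3 = <1, 5, -3>.

<3, 2, 1>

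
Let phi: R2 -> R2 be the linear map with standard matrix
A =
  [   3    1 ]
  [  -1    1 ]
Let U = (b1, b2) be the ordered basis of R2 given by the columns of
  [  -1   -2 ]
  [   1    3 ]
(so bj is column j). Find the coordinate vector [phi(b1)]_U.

Column 1 of [phi]_U is the U-coordinate vector of phi(b1).
In standard coordinates phi(b1) = A b1 = <-2, 2>.
Converting to U: <-2, 2> = 2b1 + 0·b2, so the coordinate vector is <2, 0>.

<2, 0>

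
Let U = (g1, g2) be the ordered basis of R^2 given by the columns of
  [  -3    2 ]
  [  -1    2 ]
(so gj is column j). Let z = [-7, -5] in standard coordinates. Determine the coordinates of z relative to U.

Write z = c_1 g1 + c_2 g2 and solve for the c_i.
System: -3c_1 + 2c_2 = -7, -c_1 + 2c_2 = -5; solving gives c_1 = 1, c_2 = -2.
Check: g1 - 2g2 = [-7, -5].

[1, -2]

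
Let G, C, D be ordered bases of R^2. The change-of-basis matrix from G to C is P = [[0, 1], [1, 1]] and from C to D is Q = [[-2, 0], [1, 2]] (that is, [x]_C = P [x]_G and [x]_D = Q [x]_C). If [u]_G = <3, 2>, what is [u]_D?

Composing the changes, [u]_D = Q P [u]_G.
Q P = [[0, -2], [2, 3]]; applying this to <3, 2> gives <-4, 12>.

<-4, 12>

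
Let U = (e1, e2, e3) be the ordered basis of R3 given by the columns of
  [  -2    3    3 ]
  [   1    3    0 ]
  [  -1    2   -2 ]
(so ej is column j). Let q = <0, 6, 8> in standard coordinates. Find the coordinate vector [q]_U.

Write q = c_1 e1 + ... + c_3 e3 and solve for the c_i.
Row-reducing the augmented matrix [M | q] gives c = (0, 2, -2).
Check: 0·e1 + 2e2 - 2e3 = <0, 6, 8>.

<0, 2, -2>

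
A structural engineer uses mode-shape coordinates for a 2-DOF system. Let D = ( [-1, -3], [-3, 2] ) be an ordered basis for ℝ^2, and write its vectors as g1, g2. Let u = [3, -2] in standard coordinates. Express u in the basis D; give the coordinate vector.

[0, -1]

Write u = c_1 g1 + c_2 g2 and solve for the c_i.
System: -c_1 - 3c_2 = 3, -3c_1 + 2c_2 = -2; solving gives c_1 = 0, c_2 = -1.
Check: 0·g1 - g2 = [3, -2].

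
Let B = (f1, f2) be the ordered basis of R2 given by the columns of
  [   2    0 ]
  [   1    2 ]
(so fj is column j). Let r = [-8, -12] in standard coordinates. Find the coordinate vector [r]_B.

[-4, -4]

Write r = c_1 f1 + c_2 f2 and solve for the c_i.
System: 2c_1 + 0c_2 = -8, c_1 + 2c_2 = -12; solving gives c_1 = -4, c_2 = -4.
Check: -4f1 - 4f2 = [-8, -12].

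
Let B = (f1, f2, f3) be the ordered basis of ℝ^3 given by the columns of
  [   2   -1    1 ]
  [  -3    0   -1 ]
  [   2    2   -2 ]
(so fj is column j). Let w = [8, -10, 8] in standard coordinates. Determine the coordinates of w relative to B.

[4, -2, -2]

We seek scalars with c_1 f1 + ... + c_3 f3 = w; equivalently solve M c = w where the columns of M are f1, ..., f3.
Solving this 3x3 system gives c = (4, -2, -2).
Check: 4f1 - 2f2 - 2f3 = [8, -10, 8].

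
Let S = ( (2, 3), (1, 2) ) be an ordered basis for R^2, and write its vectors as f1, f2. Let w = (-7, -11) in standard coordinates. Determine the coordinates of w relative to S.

We seek scalars with c_1 f1 + c_2 f2 = w; equivalently solve M c = w where the columns of M are f1, f2.
System: 2c_1 + c_2 = -7, 3c_1 + 2c_2 = -11; solving gives c_1 = -3, c_2 = -1.
Check: -3f1 - f2 = (-7, -11).

(-3, -1)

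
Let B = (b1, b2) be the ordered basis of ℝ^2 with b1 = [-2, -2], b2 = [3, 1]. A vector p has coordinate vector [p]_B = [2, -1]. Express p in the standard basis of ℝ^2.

By definition p = 2b1 - b2.
Summing componentwise gives [-7, -5].

[-7, -5]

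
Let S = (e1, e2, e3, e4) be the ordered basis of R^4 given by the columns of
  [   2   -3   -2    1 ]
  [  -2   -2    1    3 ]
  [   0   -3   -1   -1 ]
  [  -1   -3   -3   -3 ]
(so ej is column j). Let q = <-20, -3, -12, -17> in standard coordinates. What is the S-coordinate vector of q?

We seek scalars with c_1 e1 + ... + c_4 e4 = q; equivalently solve M c = q where the columns of M are e1, ..., e4.
Solving this 4x4 system gives c = (-1, 3, 4, -1).
Check: -e1 + 3e2 + 4e3 - e4 = <-20, -3, -12, -17>.

<-1, 3, 4, -1>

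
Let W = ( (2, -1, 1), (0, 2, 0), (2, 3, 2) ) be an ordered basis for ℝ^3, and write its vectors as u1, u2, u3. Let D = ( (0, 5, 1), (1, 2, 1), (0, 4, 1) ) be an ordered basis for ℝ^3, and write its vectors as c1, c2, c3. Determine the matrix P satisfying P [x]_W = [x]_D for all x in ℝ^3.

[[-1, 2, -1], [2, 0, 2], [0, -2, 1]]

Take x = uj: its W-coordinates are the j-th standard unit vector, so P e_j — column j of P — equals [uj]_D.
u1 = -c1 + 2c2 + 0·c3, giving column 1 = (-1, 2, 0); repeating for each j gives P = [[-1, 2, -1], [2, 0, 2], [0, -2, 1]].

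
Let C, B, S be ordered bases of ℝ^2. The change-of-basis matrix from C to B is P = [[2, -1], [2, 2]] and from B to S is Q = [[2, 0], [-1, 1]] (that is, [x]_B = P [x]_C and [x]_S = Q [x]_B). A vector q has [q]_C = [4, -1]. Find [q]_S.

[18, -3]

First [q]_B = P [q]_C = [9, 6].
Then [q]_S = Q [q]_B = [18, -3].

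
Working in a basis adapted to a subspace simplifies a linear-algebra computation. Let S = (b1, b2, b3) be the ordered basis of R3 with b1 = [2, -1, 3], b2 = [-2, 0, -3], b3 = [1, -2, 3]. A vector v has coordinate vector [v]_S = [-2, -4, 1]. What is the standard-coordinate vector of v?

The coordinates say v = -2b1 - 4b2 + b3; adding the scaled basis vectors gives [5, 0, 9].

[5, 0, 9]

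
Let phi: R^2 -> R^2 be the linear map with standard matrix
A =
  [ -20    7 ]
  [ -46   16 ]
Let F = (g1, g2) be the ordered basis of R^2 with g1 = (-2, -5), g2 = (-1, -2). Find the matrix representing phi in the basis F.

[[-2, -2], [-1, -2]]

Let P have columns g1, g2. Then [phi]_F = P^(-1) A P.
Here det P = -1, so P^(-1) is integer; computing A P first and then P^(-1)(A P) gives [[-2, -2], [-1, -2]].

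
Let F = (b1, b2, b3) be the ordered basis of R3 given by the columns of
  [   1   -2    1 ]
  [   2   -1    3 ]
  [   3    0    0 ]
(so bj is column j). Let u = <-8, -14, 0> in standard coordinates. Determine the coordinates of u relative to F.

<0, 2, -4>

Write u = c_1 b1 + ... + c_3 b3 and solve for the c_i.
Solving this 3x3 system gives c = (0, 2, -4).
Check: 0·b1 + 2b2 - 4b3 = <-8, -14, 0>.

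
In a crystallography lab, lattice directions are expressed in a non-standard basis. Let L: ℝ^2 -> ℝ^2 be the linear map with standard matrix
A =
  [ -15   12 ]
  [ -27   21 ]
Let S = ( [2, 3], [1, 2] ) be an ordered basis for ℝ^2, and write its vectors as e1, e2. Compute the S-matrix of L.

The j-th column of [L]_S is [L(ej)]_S.
L(e1) = A e1 = [6, 9] = 3e1 + 0·e2, so column 1 is [3, 0].
Repeating for e2 and assembling the columns gives [[3, 3], [0, 3]].

[[3, 3], [0, 3]]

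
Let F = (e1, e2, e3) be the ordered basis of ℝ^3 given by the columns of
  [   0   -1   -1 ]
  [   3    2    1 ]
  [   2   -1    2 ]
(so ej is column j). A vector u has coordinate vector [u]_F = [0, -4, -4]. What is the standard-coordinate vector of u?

[8, -12, -4]

u = M [u]_F, where M has columns e1, ..., e3.
Carrying out the matrix-vector product, u = [8, -12, -4].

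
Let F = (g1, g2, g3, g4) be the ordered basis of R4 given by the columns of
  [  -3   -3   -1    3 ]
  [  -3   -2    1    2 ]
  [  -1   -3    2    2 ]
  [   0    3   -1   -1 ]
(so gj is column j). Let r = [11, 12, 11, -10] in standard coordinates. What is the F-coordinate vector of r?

[-3, -4, 1, -3]

Write r = c_1 g1 + ... + c_4 g4 and solve for the c_i.
Solving this 4x4 system gives c = (-3, -4, 1, -3).
Check: -3g1 - 4g2 + g3 - 3g4 = [11, 12, 11, -10].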